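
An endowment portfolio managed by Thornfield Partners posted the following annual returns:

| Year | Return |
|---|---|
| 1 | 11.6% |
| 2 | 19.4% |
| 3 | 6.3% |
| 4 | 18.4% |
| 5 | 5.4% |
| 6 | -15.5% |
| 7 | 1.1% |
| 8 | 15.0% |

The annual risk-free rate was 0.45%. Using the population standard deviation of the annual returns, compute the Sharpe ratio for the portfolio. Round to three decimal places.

Mean return r̄ = 61.70 / 8 = 7.7125%
Σ(r − r̄)² = 908.9288; population σ = √(908.9288/8) = 10.6591%
Sharpe = (r̄ − rf) / σ = (7.7125 − 0.45) / 10.6591 = 7.2625 / 10.6591 = 0.6813

0.681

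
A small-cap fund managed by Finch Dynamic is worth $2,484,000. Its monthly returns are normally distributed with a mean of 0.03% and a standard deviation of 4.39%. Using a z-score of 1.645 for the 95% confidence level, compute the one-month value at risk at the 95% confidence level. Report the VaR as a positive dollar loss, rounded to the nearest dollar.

$178,638

Return at the 95% tail: μ − z·σ = 0.03% − 1.645 × 4.39% = 0.03 − 7.22155 = -7.19155%
VaR = −(-7.19155%) × $2,484,000 = 7.19155% × $2,484,000 = $178,638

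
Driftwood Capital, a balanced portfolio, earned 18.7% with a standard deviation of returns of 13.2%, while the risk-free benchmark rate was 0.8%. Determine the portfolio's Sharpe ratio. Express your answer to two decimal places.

1.36

Sharpe = (Rp − Rf) / σp = (18.7% − 0.8%) / 13.2% = 17.90% / 13.2% = 1.3561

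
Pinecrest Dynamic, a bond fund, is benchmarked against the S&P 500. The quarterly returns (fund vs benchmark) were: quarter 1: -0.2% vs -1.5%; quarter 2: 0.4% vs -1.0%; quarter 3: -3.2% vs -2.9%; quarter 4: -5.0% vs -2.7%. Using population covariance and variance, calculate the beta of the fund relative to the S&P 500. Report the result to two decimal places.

2.54

r̄p = -2.0000%,  r̄m = -2.0250%
Cov = Σ(rp − r̄p)(rm − r̄m) / 4 = 1.6200
Var(rm) = Σ(rm − r̄m)² / 4 = 0.6369
β = Cov / Var = 1.6200 / 0.6369 = 2.5436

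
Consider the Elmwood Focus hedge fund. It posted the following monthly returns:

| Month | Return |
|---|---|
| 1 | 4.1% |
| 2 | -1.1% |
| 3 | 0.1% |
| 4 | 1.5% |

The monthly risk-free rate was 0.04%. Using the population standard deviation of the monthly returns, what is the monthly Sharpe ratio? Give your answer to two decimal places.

0.57

r̄ = (4.1 − 1.1 + 0.1 + 1.5) / 4 = 1.1500%
Σ(r − r̄)² = 14.9900; population σ = √(14.9900/4) = 1.9358%
Sharpe = (r̄ − rf) / σ = (1.1500 − 0.04) / 1.9358 = 1.1100 / 1.9358 = 0.5734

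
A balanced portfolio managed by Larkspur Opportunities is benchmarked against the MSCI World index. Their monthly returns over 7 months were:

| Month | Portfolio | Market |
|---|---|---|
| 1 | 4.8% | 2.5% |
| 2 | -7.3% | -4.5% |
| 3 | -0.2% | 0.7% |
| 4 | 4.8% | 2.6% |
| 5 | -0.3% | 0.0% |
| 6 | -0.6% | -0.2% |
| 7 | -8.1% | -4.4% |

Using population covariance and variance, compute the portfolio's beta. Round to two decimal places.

1.74

r̄p = -0.9857%,  r̄m = -0.4714%
Cov = Σ(rp − r̄p)(rm − r̄m) / 7 = 12.8139
Var(rm) = Σ(rm − r̄m)² / 7 = 7.3706
β = Cov / Var = 12.8139 / 7.3706 = 1.7385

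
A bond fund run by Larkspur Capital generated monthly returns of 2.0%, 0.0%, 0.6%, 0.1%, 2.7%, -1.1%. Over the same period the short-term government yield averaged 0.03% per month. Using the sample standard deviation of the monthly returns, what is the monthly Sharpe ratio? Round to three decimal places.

0.491

r̄ = (2 + 0 + 0.6 + 0.1 + 2.7 − 1.1) / 6 = 4.30 / 6 = 0.7167%
Sample std dev = √[9.7883 / 5] = 1.3992%
Sharpe = (r̄ − rf) / σ = (0.7167 − 0.03) / 1.3992 = 0.6867 / 1.3992 = 0.4908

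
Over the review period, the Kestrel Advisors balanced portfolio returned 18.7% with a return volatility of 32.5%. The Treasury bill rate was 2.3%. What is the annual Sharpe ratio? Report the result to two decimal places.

Sharpe = (Rp − Rf) / σp = (18.7% − 2.3%) / 32.5% = 16.40% / 32.5% = 0.5046

0.50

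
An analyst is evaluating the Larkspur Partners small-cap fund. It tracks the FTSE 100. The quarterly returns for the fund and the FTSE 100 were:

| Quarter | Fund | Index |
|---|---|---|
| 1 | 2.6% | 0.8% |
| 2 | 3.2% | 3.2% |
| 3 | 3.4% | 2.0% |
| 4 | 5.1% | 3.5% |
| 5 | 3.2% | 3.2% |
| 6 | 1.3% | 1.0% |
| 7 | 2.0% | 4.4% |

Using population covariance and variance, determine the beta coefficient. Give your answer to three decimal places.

0.323

r̄p = 2.9714%,  r̄m = 2.5857%
Cov = Σ(rp − r̄p)(rm − r̄m) / 7 = 0.5039
Var(rm) = Σ(rm − r̄m)² / 7 = 1.5612
β = Cov / Var = 0.5039 / 1.5612 = 0.3228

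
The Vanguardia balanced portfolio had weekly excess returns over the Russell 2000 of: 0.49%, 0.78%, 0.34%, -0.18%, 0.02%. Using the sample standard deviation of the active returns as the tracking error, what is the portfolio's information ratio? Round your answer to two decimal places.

0.76

Mean return μ = 1.450 / 5 = 0.2900%
Sample std dev = √[0.5764 / 4] = 0.3796%
IR = μ / tracking error = 0.2900 / 0.3796 = 0.7640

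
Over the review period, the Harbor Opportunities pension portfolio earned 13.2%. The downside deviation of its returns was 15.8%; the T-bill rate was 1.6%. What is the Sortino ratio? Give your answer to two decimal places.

0.73

Sortino = (Rp − Rf) / σd = (13.2% − 1.6%) / 15.8% = 11.60% / 15.8% = 0.7342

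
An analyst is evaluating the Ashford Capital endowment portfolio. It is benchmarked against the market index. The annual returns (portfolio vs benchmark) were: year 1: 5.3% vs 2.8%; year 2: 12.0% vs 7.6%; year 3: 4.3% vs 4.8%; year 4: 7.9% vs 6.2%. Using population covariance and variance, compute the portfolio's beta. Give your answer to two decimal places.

1.42

r̄p = 7.3750%,  r̄m = 5.3500%
Cov = Σ(rp − r̄p)(rm − r̄m) / 4 = 4.4588
Var(rm) = Σ(rm − r̄m)² / 4 = 3.1475
β = Cov / Var = 4.4588 / 3.1475 = 1.4166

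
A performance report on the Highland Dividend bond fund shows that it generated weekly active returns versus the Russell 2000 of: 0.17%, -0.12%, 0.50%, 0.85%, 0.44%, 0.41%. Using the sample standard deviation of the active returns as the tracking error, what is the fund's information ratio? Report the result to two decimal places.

Mean return μ = 2.250 / 6 = 0.3750%
Sample std dev = √[0.5338 / 5] = 0.3267%
IR = μ / tracking error = 0.3750 / 0.3267 = 1.1478

1.15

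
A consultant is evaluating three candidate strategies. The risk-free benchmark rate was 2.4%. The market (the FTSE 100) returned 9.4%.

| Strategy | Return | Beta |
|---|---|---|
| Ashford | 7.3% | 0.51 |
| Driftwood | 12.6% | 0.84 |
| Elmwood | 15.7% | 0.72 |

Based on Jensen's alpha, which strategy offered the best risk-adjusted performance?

Ashford: α = 7.3% − [2.4% + 0.51 × (9.4% − 2.4%)] = 1.330
Driftwood: α = 12.6% − [2.4% + 0.84 × (9.4% − 2.4%)] = 4.320
Elmwood: α = 15.7% − [2.4% + 0.72 × (9.4% − 2.4%)] = 8.260
Highest: Elmwood (8.260).

Elmwood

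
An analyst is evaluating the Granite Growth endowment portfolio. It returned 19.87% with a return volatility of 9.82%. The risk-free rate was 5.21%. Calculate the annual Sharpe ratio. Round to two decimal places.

1.49

Sharpe = (Rp − Rf) / σp = (19.87% − 5.21%) / 9.82% = 14.66% / 9.82% = 1.4929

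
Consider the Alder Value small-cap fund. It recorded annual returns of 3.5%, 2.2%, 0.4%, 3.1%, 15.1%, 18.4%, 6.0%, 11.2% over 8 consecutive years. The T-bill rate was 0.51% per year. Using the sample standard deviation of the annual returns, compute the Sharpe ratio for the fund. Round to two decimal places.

Mean return r̄ = 59.90 / 8 = 7.4875%
Σ(r − r̄)² = (3.5 − 7.4875)² + (2.2 − 7.4875)² + … = 306.3688
σ = √[306.3688 / 7] = 6.6157%
Sharpe = (r̄ − rf) / σ = (7.4875 − 0.51) / 6.6157 = 6.9775 / 6.6157 = 1.0547

1.05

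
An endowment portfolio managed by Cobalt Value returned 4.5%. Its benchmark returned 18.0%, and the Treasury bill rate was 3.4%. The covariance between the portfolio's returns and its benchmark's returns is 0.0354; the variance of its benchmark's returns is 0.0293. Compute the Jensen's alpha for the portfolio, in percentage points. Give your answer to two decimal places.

-16.54

β = Cov / Var = 0.0354 / 0.0293 = 1.2082
E[R] = Rf + β(Rm − Rf) = 3.4% + 1.2082 × (18.0% − 3.4%) = 21.0397%
α = Rp − E[R] = 4.5% − 21.0397% = -16.5397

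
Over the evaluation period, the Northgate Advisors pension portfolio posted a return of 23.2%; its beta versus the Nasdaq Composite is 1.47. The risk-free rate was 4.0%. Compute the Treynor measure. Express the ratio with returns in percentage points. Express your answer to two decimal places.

13.06

Treynor = (Rp − Rf) / β = (23.2% − 4.0%) / 1.47 = 19.20 / 1.47 = 13.0612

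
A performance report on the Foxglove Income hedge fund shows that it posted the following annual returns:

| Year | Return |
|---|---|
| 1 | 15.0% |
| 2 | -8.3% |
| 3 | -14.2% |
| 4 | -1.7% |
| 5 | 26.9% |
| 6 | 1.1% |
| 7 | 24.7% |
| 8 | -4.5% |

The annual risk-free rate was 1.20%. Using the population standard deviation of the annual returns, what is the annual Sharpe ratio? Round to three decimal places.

r̄ = (15 − 8.3 − 14.2 − 1.7 + 26.9 + 1.1 + 24.7 − 4.5) / 8 = 39.00 / 8 = 4.8750%
Σ(r − r̄)² = 1663.4550; population σ = √(1663.4550/8) = 14.4198%
Sharpe = (r̄ − rf) / σ = (4.8750 − 1.2) / 14.4198 = 3.6750 / 14.4198 = 0.2549

0.255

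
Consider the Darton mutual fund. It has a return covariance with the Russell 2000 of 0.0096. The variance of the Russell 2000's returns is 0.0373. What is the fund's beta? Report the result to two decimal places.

β = Cov(Rp, Rm) / Var(Rm) = 0.0096 / 0.0373 = 0.2574

0.26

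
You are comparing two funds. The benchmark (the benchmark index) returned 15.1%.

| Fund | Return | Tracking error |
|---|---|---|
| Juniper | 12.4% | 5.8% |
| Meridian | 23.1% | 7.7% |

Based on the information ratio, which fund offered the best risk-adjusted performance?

Juniper: IR = (12.4% − 15.1%) / 5.8% = -0.466
Meridian: IR = (23.1% − 15.1%) / 7.7% = 1.039
Highest: Meridian (1.039).

Meridian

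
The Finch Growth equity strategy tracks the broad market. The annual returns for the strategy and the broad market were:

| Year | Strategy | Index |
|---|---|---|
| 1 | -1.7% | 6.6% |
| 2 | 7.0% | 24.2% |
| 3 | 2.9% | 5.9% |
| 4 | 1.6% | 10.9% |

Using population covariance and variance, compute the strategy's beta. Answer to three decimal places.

0.352

r̄p = 2.4500%,  r̄m = 11.9000%
Cov = Σ(rp − r̄p)(rm − r̄m) / 4 = 19.0275
Var(rm) = Σ(rm − r̄m)² / 4 = 54.0950
β = Cov / Var = 19.0275 / 54.0950 = 0.3517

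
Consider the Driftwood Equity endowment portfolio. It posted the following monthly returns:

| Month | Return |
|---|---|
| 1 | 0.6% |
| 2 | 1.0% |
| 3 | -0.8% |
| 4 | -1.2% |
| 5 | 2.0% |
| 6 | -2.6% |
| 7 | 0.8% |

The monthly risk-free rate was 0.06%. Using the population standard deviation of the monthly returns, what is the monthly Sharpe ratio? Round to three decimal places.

-0.061

r̄ = (0.6 + 1 − 0.8 − 1.2 + 2 − 2.6 + 0.8) / 7 = -0.20 / 7 = -0.0286%
Population σ = √[Σ(r − r̄)² / 7] = √[14.8343 / 7] = √2.1192 = 1.4557%
Sharpe = (r̄ − rf) / σ = (-0.0286 − 0.06) / 1.4557 = -0.0886 / 1.4557 = -0.0609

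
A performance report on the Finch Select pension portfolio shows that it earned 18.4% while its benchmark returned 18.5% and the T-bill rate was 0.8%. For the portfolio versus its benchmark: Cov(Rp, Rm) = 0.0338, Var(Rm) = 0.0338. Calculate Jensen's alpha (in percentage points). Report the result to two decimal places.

β = Cov / Var = 0.0338 / 0.0338 = 1.0000
E[R] = Rf + β(Rm − Rf) = 0.8% + 1.0000 × (18.5% − 0.8%) = 18.5000%
α = Rp − E[R] = 18.4% − 18.5000% = -0.1000

-0.10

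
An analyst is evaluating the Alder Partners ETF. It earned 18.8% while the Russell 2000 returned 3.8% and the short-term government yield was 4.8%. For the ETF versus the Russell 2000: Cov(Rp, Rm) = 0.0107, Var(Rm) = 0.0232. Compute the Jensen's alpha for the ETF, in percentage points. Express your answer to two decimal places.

14.46

β = Cov / Var = 0.0107 / 0.0232 = 0.4612
E[R] = Rf + β(Rm − Rf) = 4.8% + 0.4612 × (3.8% − 4.8%) = 4.3388%
α = Rp − E[R] = 18.8% − 4.3388% = 14.4612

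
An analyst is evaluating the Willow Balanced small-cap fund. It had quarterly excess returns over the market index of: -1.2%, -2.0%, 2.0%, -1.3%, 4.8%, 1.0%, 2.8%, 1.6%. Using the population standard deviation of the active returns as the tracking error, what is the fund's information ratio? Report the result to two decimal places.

μ = (-1.2 − 2 + 2 − 1.3 + 4.8 + 1 + 2.8 + 1.6) / 8 = 0.9625%
Population std dev = √[38.1588 / 8] = 2.1840%
IR = μ / tracking error = 0.9625 / 2.1840 = 0.4407

0.44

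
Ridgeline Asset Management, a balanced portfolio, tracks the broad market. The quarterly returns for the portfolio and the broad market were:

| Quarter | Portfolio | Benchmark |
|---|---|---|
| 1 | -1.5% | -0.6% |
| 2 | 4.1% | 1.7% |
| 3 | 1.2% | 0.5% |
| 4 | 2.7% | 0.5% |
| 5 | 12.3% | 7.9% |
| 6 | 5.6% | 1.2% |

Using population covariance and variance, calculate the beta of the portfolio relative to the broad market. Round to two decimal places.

1.46

r̄p = 4.0667%,  r̄m = 1.8667%
Cov = Σ(rp − r̄p)(rm − r̄m) / 6 = 11.3606
Var(rm) = Σ(rm − r̄m)² / 6 = 7.7822
β = Cov / Var = 11.3606 / 7.7822 = 1.4598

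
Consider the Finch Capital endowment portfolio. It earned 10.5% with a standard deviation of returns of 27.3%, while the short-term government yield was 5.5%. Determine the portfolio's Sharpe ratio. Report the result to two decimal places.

0.18

Sharpe = (Rp − Rf) / σp = (10.5% − 5.5%) / 27.3% = 5.00% / 27.3% = 0.1832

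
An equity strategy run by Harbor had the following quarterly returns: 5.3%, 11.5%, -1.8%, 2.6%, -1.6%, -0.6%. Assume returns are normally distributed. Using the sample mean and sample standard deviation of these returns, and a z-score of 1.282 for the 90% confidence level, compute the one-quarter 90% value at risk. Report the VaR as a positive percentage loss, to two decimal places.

r̄ = (5.3 + 11.5 − 1.8 + 2.6 − 1.6 − 0.6) / 6 = 2.5667%
Sample std dev = √[133.7333 / 5] = 5.1717%
VaR = −(r̄ − z·σ) = −(2.5667 − 1.282 × 5.1717) = −(-4.0634) = 4.0634%

4.06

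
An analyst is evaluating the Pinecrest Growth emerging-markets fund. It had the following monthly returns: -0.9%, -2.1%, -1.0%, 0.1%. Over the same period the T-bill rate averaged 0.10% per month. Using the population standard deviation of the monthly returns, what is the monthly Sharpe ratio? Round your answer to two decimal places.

r̄ = (-0.9 − 2.1 − 1 + 0.1) / 4 = -3.90 / 4 = -0.9750%
Σ(r − r̄)² = (-0.9 − (-0.9750))² + (-2.1 − (-0.9750))² + (-1 − (-0.9750))² + … = 2.4275
σ = √[2.4275 / 4] = 0.7790%
Sharpe = (r̄ − rf) / σ = (-0.9750 − 0.1) / 0.7790 = -1.0750 / 0.7790 = -1.3800

-1.38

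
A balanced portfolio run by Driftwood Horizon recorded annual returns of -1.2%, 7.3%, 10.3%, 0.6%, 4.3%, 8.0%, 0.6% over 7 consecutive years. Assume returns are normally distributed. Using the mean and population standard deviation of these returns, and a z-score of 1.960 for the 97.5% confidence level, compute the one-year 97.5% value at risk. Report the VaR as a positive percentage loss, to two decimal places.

3.72

Mean return r̄ = 29.90 / 7 = 4.2714%
Σ(r − r̄)² = (-1.2 − 4.2714)² + (7.3 − 4.2714)² + … = 116.3143
σ = √[116.3143 / 7] = 4.0763%
VaR = −(r̄ − z·σ) = −(4.2714 − 1.960 × 4.0763) = −(-3.7181) = 3.7181%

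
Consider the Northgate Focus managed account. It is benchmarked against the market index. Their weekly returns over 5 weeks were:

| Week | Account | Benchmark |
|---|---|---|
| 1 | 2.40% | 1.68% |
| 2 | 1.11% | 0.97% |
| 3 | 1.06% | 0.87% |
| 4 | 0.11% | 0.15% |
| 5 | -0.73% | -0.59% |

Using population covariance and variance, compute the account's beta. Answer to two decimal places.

1.35

r̄p = 0.7900%,  r̄m = 0.6160%
Cov = Σ(rp − r̄p)(rm − r̄m) / 5 = 0.8090
Var(rm) = Σ(rm − r̄m)² / 5 = 0.5987
β = Cov / Var = 0.8090 / 0.5987 = 1.3513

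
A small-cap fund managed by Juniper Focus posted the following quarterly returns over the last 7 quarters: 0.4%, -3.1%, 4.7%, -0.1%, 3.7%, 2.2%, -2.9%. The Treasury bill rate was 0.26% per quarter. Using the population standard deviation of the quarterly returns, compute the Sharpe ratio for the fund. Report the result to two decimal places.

r̄ = (0.4 − 3.1 + 4.7 − 0.1 + 3.7 + 2.2 − 2.9) / 7 = 0.7000%
Σ(r − r̄)² = (0.4 − 0.7000)² + (-3.1 − 0.7000)² + … = 55.3800
population σ = √(55.3800 / 7) = √7.9114 = 2.8127%
Sharpe = (r̄ − rf) / σ = (0.7000 − 0.26) / 2.8127 = 0.4400 / 2.8127 = 0.1564

0.16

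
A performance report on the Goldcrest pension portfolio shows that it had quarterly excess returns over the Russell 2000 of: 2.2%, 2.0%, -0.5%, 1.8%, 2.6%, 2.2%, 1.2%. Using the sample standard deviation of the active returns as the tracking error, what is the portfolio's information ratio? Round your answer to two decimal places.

μ = (2.2 + 2 − 0.5 + 1.8 + 2.6 + 2.2 + 1.2) / 7 = 11.50 / 7 = 1.6429%
Σ(r − μ)² = (2.2 − 1.6429)² + (2 − 1.6429)² + (-0.5 − 1.6429)² + … = 6.4771
sample σ = √(6.4771 / 6) = √1.0795 = 1.0390%
IR = μ / tracking error = 1.6429 / 1.0390 = 1.5812

1.58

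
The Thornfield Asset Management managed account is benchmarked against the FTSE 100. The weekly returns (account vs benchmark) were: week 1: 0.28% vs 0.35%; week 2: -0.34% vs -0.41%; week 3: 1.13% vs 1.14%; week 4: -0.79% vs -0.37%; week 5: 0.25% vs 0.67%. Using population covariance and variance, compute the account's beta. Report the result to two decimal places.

r̄p = 0.1060%,  r̄m = 0.2760%
Cov = Σ(rp − r̄p)(rm − r̄m) / 5 = 0.3678
Var(rm) = Σ(rm − r̄m)² / 5 = 0.3590
β = Cov / Var = 0.3678 / 0.3590 = 1.0245

1.02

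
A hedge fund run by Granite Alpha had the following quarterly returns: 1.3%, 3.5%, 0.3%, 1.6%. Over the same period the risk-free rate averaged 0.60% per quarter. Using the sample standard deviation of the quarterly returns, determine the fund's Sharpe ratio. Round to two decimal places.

r̄ = (1.3 + 3.5 + 0.3 + 1.6) / 4 = 1.6750%
Σ(r − r̄)² = 5.3675; sample σ = √(5.3675/3) = 1.3376%
Sharpe = (r̄ − rf) / σ = (1.6750 − 0.6) / 1.3376 = 1.0750 / 1.3376 = 0.8037

0.80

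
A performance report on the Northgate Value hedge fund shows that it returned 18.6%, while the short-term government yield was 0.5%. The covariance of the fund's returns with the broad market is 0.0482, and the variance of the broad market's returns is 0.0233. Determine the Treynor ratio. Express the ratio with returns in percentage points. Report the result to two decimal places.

β = Cov / Var = 0.0482 / 0.0233 = 2.0687
Treynor = (Rp − Rf) / β = (18.6% − 0.5%) / 2.0687 = 18.10 / 2.0687 = 8.7495

8.75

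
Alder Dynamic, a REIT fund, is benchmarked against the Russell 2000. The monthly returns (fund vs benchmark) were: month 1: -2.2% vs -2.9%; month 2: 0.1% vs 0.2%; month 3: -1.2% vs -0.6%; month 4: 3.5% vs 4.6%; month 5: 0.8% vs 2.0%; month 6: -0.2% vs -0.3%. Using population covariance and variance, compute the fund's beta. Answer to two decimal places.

0.75

r̄p = 0.1333%,  r̄m = 0.5000%
Cov = Σ(rp − r̄p)(rm − r̄m) / 6 = 4.0800
Var(rm) = Σ(rm − r̄m)² / 6 = 5.4267
β = Cov / Var = 4.0800 / 5.4267 = 0.7518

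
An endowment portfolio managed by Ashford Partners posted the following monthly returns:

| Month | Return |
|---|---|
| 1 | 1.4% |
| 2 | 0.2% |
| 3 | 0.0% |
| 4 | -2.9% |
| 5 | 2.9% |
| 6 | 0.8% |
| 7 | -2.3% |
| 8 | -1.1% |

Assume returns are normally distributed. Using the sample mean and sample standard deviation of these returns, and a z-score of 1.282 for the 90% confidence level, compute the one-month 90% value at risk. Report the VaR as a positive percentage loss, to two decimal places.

μ = (1.4 + 0.2 + 0 − 2.9 + 2.9 + 0.8 − 2.3 − 1.1) / 8 = -1.00 / 8 = -0.1250%
Sample std dev = √[25.8350 / 7] = 1.9211%
VaR = −(μ − z·σ) = −(-0.1250 − 1.282 × 1.9211) = −(-2.5879) = 2.5879%

2.59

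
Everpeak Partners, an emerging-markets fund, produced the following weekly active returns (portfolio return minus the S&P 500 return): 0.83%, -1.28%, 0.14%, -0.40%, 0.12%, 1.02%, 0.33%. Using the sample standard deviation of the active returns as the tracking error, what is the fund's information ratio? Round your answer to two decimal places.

Mean return r̄ = 0.760 / 7 = 0.1086%
Σ(r − r̄)² = (0.83 − 0.1086)² + (-1.28 − 0.1086)² + … = 3.5881
sample σ = √(3.5881 / 6) = √0.5980 = 0.7733%
IR = r̄ / tracking error = 0.1086 / 0.7733 = 0.1404

0.14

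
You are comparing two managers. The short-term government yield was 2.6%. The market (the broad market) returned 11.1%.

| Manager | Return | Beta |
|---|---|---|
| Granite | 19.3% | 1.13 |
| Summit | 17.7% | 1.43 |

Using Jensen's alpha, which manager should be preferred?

Granite

Granite: α = 19.3% − [2.6% + 1.13 × (11.1% − 2.6%)] = 7.095
Summit: α = 17.7% − [2.6% + 1.43 × (11.1% − 2.6%)] = 2.945
Highest: Granite (7.095).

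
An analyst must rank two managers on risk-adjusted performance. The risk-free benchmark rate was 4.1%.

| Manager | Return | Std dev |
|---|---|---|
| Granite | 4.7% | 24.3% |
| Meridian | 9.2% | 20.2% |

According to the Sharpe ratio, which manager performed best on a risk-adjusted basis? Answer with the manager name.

Meridian

Granite: Sharpe ratio = (4.7% − 4.1%) / 24.3% = 0.025
Meridian: Sharpe ratio = (9.2% − 4.1%) / 20.2% = 0.252
Highest: Meridian (0.252).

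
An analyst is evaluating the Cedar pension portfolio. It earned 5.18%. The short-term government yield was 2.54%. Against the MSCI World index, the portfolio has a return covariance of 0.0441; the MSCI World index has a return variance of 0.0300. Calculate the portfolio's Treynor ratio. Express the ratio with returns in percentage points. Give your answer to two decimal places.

β = Cov / Var = 0.0441 / 0.0300 = 1.4700
Treynor = (Rp − Rf) / β = (5.18% − 2.54%) / 1.4700 = 2.64 / 1.4700 = 1.7959

1.80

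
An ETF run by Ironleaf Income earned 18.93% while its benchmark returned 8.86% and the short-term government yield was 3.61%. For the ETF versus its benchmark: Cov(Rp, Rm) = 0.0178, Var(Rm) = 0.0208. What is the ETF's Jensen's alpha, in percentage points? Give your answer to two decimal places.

10.83

β = Cov / Var = 0.0178 / 0.0208 = 0.8558
E[R] = Rf + β(Rm − Rf) = 3.61% + 0.8558 × (8.86% − 3.61%) = 8.1030%
α = Rp − E[R] = 18.93% − 8.1030% = 10.8270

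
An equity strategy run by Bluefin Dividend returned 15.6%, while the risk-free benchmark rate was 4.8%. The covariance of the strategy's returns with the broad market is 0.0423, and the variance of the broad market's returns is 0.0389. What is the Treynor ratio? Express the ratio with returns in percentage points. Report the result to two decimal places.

β = Cov / Var = 0.0423 / 0.0389 = 1.0874
Treynor = (Rp − Rf) / β = (15.6% − 4.8%) / 1.0874 = 10.80 / 1.0874 = 9.9319

9.93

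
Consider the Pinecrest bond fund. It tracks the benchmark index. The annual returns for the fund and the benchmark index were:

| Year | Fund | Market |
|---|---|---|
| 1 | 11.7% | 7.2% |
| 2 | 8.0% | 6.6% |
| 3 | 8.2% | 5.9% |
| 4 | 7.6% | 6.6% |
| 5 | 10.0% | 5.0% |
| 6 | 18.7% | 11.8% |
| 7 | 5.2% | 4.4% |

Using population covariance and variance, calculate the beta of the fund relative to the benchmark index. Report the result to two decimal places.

1.66

r̄p = 9.9143%,  r̄m = 6.7857%
Cov = Σ(rp − r̄p)(rm − r̄m) / 7 = 8.3131
Var(rm) = Σ(rm − r̄m)² / 7 = 5.0069
β = Cov / Var = 8.3131 / 5.0069 = 1.6603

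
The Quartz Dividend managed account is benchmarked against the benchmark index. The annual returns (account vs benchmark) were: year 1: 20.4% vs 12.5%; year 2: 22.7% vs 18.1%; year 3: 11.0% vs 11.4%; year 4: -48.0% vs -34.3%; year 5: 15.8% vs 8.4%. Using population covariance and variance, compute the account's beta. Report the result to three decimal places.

r̄p = 4.3800%,  r̄m = 3.2200%
Cov = Σ(rp − r̄p)(rm − r̄m) / 5 = 499.9744
Var(rm) = Σ(rm − r̄m)² / 5 = 361.8056
β = Cov / Var = 499.9744 / 361.8056 = 1.3819

1.382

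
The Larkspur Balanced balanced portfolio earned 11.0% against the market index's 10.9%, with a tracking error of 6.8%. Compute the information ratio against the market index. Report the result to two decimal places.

0.01

IR = (Rp − Rb) / TE = (11.0% − 10.9%) / 6.8% = 0.10% / 6.8% = 0.0147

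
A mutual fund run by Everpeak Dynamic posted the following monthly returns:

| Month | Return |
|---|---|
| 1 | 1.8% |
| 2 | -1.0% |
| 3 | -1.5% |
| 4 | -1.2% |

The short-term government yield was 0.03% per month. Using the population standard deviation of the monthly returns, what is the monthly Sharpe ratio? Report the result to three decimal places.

-0.381

μ = (1.8 − 1 − 1.5 − 1.2) / 4 = -0.4750%
Σ(r − μ)² = (1.8 − (-0.4750))² + (-1 − (-0.4750))² + (-1.5 − (-0.4750))² + … = 7.0275
σ = √[7.0275 / 4] = 1.3255%
Sharpe = (μ − rf) / σ = (-0.4750 − 0.03) / 1.3255 = -0.5050 / 1.3255 = -0.3810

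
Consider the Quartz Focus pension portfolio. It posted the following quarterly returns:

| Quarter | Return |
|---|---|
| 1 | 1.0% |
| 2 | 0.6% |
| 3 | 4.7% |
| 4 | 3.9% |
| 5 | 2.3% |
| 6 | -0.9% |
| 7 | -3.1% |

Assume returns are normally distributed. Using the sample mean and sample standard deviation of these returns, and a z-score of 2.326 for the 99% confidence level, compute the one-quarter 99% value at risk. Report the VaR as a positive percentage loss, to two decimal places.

5.09

Mean return μ = 8.50 / 7 = 1.2143%
Σ(r − μ)² = (1 − 1.2143)² + (0.6 − 1.2143)² + (4.7 − 1.2143)² + … = 44.0486
sample σ = √(44.0486 / 6) = √7.3414 = 2.7095%
VaR = −(μ − z·σ) = −(1.2143 − 2.326 × 2.7095) = −(-5.0880) = 5.0880%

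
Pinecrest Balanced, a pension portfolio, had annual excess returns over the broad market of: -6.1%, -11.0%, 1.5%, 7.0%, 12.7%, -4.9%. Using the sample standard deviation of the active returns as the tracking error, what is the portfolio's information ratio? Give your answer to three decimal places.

r̄ = (-6.1 − 11 + 1.5 + 7 + 12.7 − 4.9) / 6 = -0.80 / 6 = -0.1333%
Sample std dev = √[394.6533 / 5] = 8.8843%
IR = r̄ / tracking error = -0.1333 / 8.8843 = -0.0150

-0.015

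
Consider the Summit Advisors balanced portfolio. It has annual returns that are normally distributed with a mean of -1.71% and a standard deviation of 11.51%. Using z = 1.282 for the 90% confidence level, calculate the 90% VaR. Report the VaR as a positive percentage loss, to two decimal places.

16.47

VaR (as % loss) = −(μ − z·σ) = −(-1.71% − 1.282 × 11.51%) = −(-16.46582%) = 16.46582%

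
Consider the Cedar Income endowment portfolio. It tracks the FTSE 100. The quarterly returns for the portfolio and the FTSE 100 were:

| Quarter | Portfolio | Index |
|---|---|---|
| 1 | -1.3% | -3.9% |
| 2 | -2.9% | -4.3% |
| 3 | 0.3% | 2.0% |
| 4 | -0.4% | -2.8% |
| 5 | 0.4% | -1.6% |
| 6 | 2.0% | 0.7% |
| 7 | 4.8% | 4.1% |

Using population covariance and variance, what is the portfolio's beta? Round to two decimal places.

0.69

r̄p = 0.4143%,  r̄m = -0.8286%
Cov = Σ(rp − r̄p)(rm − r̄m) / 7 = 6.0147
Var(rm) = Σ(rm − r̄m)² / 7 = 8.6563
β = Cov / Var = 6.0147 / 8.6563 = 0.6948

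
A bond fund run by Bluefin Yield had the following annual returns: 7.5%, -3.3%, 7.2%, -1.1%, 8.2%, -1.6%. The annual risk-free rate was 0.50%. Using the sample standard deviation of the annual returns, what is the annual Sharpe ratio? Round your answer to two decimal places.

0.43

μ = (7.5 − 3.3 + 7.2 − 1.1 + 8.2 − 1.6) / 6 = 2.8167%
Sample σ = √[Σ(r − μ)² / 5] = √[142.3883 / 5] = √28.4777 = 5.3365%
Sharpe = (μ − rf) / σ = (2.8167 − 0.5) / 5.3365 = 2.3167 / 5.3365 = 0.4341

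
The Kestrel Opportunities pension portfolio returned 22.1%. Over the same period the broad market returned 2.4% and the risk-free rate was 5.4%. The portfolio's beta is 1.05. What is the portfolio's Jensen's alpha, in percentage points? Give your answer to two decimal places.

19.85

CAPM expected return = Rf + β(Rm − Rf) = 5.4% + 1.05 × (2.4% − 5.4%) = 5.4 + 1.05 × -3.00 = 2.2500%
Jensen's α = Rp − E[R] = 22.1% − 2.2500% = 19.8500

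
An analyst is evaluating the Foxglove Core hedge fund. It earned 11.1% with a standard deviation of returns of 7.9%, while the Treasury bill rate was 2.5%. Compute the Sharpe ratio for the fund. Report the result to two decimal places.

Sharpe = (Rp − Rf) / σp = (11.1% − 2.5%) / 7.9% = 8.60% / 7.9% = 1.0886

1.09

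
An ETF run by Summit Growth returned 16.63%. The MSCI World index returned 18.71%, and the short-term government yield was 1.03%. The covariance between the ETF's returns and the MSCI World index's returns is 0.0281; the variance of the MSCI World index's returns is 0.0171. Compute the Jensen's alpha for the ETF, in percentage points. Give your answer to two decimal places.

-13.45

β = Cov / Var = 0.0281 / 0.0171 = 1.6433
E[R] = Rf + β(Rm − Rf) = 1.03% + 1.6433 × (18.71% − 1.03%) = 30.0835%
α = Rp − E[R] = 16.63% − 30.0835% = -13.4535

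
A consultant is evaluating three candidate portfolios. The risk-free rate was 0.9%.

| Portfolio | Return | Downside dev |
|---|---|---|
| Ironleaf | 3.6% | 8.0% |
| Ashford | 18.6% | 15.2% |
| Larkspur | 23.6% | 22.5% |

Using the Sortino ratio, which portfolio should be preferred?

Ashford

Ironleaf: Sortino ratio = (3.6% − 0.9%) / 8.0% = 0.338
Ashford: Sortino ratio = (18.6% − 0.9%) / 15.2% = 1.164
Larkspur: Sortino ratio = (23.6% − 0.9%) / 22.5% = 1.009
Highest: Ashford (1.164).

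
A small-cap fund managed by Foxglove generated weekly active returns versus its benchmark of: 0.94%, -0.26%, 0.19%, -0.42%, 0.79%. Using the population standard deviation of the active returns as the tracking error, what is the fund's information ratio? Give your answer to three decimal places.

0.456

r̄ = (0.94 − 0.26 + 0.19 − 0.42 + 0.79) / 5 = 0.2480%
Σ(r − r̄)² = 1.4803; population σ = √(1.4803/5) = 0.5441%
IR = r̄ / tracking error = 0.2480 / 0.5441 = 0.4558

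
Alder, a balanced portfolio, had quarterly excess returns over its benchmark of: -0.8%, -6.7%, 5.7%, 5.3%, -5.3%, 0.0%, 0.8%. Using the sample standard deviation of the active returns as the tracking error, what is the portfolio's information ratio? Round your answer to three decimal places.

Mean return r̄ = -1.00 / 7 = -0.1429%
Σ(r − r̄)² = (-0.8 − (-0.1429))² + (-6.7 − (-0.1429))² + … = 134.6971
sample σ = √(134.6971 / 6) = √22.4495 = 4.7381%
IR = r̄ / tracking error = -0.1429 / 4.7381 = -0.0302

-0.030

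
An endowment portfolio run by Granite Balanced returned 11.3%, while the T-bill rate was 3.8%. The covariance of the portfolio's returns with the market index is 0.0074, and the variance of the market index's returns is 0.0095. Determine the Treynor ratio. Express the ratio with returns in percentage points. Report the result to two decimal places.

9.63

β = Cov / Var = 0.0074 / 0.0095 = 0.7789
Treynor = (Rp − Rf) / β = (11.3% − 3.8%) / 0.7789 = 7.50 / 0.7789 = 9.6290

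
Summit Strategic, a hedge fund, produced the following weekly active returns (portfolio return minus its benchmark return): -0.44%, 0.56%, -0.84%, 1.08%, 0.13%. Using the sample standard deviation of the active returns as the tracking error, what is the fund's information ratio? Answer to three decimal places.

r̄ = (-0.44 + 0.56 − 0.84 + 1.08 + 0.13) / 5 = 0.0980%
Σ(r − r̄)² = (-0.44 − 0.0980)² + (0.56 − 0.0980)² + … = 2.3481
sample σ = √(2.3481 / 4) = √0.5870 = 0.7662%
IR = r̄ / tracking error = 0.0980 / 0.7662 = 0.1279

0.128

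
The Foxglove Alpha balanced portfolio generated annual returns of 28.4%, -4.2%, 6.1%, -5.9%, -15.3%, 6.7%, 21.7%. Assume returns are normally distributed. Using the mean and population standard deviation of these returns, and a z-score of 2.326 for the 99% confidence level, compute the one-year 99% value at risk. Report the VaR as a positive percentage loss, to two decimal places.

28.06

Mean return r̄ = 37.50 / 7 = 5.3571%
Σ(r − r̄)² = (28.4 − 5.3571)² + (-4.2 − 5.3571)² + (6.1 − 5.3571)² + … = 1445.1971
population σ = √(1445.1971 / 7) = √206.4567 = 14.3686%
VaR = −(r̄ − z·σ) = −(5.3571 − 2.326 × 14.3686) = −(-28.0643) = 28.0643%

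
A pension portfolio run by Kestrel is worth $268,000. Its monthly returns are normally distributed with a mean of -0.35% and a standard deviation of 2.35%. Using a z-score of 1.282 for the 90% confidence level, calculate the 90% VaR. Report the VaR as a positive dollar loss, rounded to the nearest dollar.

$9,012

Return at the 90% tail: μ − z·σ = -0.35% − 1.282 × 2.35% = -0.35 − 3.0127 = -3.3627%
VaR = −(-3.3627%) × $268,000 = 3.3627% × $268,000 = $9,012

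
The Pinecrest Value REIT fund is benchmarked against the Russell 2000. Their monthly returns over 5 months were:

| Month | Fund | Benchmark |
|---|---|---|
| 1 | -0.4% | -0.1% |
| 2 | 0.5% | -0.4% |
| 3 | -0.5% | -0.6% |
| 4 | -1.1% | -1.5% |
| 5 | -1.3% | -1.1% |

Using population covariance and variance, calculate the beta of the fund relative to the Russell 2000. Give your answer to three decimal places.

0.917

r̄p = -0.5600%,  r̄m = -0.7400%
Cov = Σ(rp − r̄p)(rm − r̄m) / 5 = 0.2296
Var(rm) = Σ(rm − r̄m)² / 5 = 0.2504
β = Cov / Var = 0.2296 / 0.2504 = 0.9169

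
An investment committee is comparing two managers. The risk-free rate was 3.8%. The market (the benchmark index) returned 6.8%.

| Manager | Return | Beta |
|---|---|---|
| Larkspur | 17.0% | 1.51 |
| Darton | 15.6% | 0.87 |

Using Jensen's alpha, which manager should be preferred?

Larkspur: α = 17.0% − [3.8% + 1.51 × (6.8% − 3.8%)] = 8.670
Darton: α = 15.6% − [3.8% + 0.87 × (6.8% − 3.8%)] = 9.190
Highest: Darton (9.190).

Darton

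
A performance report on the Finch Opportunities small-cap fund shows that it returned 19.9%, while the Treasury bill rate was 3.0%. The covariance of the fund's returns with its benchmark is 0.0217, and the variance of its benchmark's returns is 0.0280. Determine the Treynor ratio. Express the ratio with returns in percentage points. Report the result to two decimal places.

β = Cov / Var = 0.0217 / 0.0280 = 0.7750
Treynor = (Rp − Rf) / β = (19.9% − 3.0%) / 0.7750 = 16.90 / 0.7750 = 21.8065

21.81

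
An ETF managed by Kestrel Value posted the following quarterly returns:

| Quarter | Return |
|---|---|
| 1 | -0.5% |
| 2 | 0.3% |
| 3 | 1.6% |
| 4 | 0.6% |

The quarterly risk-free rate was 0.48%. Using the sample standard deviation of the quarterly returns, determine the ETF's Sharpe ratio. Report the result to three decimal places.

Mean return r̄ = 2.00 / 4 = 0.5000%
Sample std dev = √[2.2600 / 3] = 0.8679%
Sharpe = (r̄ − rf) / σ = (0.5000 − 0.48) / 0.8679 = 0.0200 / 0.8679 = 0.0230

0.023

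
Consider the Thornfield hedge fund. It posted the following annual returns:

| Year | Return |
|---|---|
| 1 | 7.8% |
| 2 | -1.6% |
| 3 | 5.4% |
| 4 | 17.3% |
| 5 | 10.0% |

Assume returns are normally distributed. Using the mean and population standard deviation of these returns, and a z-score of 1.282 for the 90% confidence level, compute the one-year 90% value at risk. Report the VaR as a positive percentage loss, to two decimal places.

0.11

Mean return r̄ = 38.90 / 5 = 7.7800%
Σ(r − r̄)² = (7.8 − 7.7800)² + (-1.6 − 7.7800)² + … = 189.2080
population σ = √(189.2080 / 5) = √37.8416 = 6.1516%
VaR = −(r̄ − z·σ) = −(7.7800 − 1.282 × 6.1516) = −(-0.1064) = 0.1064%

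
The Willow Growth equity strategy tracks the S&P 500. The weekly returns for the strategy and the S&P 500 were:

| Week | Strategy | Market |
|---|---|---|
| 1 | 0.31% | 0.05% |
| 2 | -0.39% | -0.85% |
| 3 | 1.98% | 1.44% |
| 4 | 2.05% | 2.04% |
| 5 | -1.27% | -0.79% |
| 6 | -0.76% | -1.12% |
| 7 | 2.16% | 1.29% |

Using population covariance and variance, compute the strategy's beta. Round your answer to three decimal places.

1.093

r̄p = 0.5829%,  r̄m = 0.2943%
Cov = Σ(rp − r̄p)(rm − r̄m) / 7 = 1.5458
Var(rm) = Σ(rm − r̄m)² / 7 = 1.4138
β = Cov / Var = 1.5458 / 1.4138 = 1.0934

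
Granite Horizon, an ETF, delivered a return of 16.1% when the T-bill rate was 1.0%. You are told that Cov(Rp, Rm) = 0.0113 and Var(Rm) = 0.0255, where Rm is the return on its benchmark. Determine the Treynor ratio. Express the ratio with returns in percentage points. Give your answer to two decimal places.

34.08

β = Cov / Var = 0.0113 / 0.0255 = 0.4431
Treynor = (Rp − Rf) / β = (16.1% − 1.0%) / 0.4431 = 15.10 / 0.4431 = 34.0781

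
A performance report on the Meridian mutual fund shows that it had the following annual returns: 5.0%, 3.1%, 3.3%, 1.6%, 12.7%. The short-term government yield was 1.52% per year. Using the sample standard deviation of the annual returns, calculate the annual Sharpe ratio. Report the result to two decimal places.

r̄ = (5 + 3.1 + 3.3 + 1.6 + 12.7) / 5 = 25.70 / 5 = 5.1400%
Sample std dev = √[77.2520 / 4] = 4.3947%
Sharpe = (r̄ − rf) / σ = (5.1400 − 1.52) / 4.3947 = 3.6200 / 4.3947 = 0.8237

0.82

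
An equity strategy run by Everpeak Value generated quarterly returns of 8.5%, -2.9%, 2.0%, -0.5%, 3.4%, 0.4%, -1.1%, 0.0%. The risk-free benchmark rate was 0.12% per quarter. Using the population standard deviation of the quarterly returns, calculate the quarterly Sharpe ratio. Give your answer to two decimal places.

Mean return r̄ = 9.80 / 8 = 1.2250%
Population std dev = √[85.8350 / 8] = 3.2756%
Sharpe = (r̄ − rf) / σ = (1.2250 − 0.12) / 3.2756 = 1.1050 / 3.2756 = 0.3373

0.34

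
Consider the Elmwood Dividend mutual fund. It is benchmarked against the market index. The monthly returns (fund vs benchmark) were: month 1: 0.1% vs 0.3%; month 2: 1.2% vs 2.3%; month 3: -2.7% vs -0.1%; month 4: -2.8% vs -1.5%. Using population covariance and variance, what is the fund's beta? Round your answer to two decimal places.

1.12

r̄p = -1.0500%,  r̄m = 0.2500%
Cov = Σ(rp − r̄p)(rm − r̄m) / 4 = 2.0775
Var(rm) = Σ(rm − r̄m)² / 4 = 1.8475
β = Cov / Var = 2.0775 / 1.8475 = 1.1245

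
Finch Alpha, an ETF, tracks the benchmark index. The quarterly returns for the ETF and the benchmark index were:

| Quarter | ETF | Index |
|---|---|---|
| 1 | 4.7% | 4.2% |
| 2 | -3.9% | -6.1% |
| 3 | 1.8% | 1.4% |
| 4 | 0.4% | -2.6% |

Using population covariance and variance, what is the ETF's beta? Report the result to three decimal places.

0.774

r̄p = 0.7500%,  r̄m = -0.7750%
Cov = Σ(rp − r̄p)(rm − r̄m) / 4 = 11.8338
Var(rm) = Σ(rm − r̄m)² / 4 = 15.2919
β = Cov / Var = 11.8338 / 15.2919 = 0.7739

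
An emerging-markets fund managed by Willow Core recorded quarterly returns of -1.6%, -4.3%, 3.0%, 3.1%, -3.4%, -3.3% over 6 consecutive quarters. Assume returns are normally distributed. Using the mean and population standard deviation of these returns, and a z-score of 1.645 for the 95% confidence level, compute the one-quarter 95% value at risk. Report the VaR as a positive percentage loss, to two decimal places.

r̄ = (-1.6 − 4.3 + 3 + 3.1 − 3.4 − 3.3) / 6 = -1.0833%
Population σ = √[Σ(r − r̄)² / 6] = √[55.0683 / 6] = √9.1781 = 3.0295%
VaR = −(r̄ − z·σ) = −(-1.0833 − 1.645 × 3.0295) = −(-6.0668) = 6.0668%

6.07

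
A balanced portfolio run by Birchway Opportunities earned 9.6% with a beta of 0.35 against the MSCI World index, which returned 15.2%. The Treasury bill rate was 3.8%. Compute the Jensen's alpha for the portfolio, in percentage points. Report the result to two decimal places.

1.81

CAPM expected return = Rf + β(Rm − Rf) = 3.8% + 0.35 × (15.2% − 3.8%) = 3.8 + 0.35 × 11.40 = 7.7900%
Jensen's α = Rp − E[R] = 9.6% − 7.7900% = 1.8100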